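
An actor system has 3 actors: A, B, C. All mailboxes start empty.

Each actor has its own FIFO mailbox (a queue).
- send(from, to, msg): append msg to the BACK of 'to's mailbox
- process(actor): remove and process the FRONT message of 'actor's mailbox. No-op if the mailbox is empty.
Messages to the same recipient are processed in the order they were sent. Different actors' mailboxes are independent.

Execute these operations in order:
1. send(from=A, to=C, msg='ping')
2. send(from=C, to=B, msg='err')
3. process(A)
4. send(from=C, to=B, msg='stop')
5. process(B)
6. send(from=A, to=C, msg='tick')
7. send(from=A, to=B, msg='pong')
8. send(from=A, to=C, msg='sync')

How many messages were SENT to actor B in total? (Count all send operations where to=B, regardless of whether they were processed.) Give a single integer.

After 1 (send(from=A, to=C, msg='ping')): A:[] B:[] C:[ping]
After 2 (send(from=C, to=B, msg='err')): A:[] B:[err] C:[ping]
After 3 (process(A)): A:[] B:[err] C:[ping]
After 4 (send(from=C, to=B, msg='stop')): A:[] B:[err,stop] C:[ping]
After 5 (process(B)): A:[] B:[stop] C:[ping]
After 6 (send(from=A, to=C, msg='tick')): A:[] B:[stop] C:[ping,tick]
After 7 (send(from=A, to=B, msg='pong')): A:[] B:[stop,pong] C:[ping,tick]
After 8 (send(from=A, to=C, msg='sync')): A:[] B:[stop,pong] C:[ping,tick,sync]

Answer: 3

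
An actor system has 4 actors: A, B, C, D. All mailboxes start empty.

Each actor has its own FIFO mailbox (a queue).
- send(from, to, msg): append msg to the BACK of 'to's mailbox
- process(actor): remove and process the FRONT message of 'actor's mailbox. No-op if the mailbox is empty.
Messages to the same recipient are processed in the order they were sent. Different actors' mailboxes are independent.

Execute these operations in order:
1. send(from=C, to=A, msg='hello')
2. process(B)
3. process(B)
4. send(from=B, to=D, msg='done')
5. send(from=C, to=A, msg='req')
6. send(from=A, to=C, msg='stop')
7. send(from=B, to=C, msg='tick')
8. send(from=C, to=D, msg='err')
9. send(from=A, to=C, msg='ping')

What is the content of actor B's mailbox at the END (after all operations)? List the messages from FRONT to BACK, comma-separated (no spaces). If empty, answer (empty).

Answer: (empty)

Derivation:
After 1 (send(from=C, to=A, msg='hello')): A:[hello] B:[] C:[] D:[]
After 2 (process(B)): A:[hello] B:[] C:[] D:[]
After 3 (process(B)): A:[hello] B:[] C:[] D:[]
After 4 (send(from=B, to=D, msg='done')): A:[hello] B:[] C:[] D:[done]
After 5 (send(from=C, to=A, msg='req')): A:[hello,req] B:[] C:[] D:[done]
After 6 (send(from=A, to=C, msg='stop')): A:[hello,req] B:[] C:[stop] D:[done]
After 7 (send(from=B, to=C, msg='tick')): A:[hello,req] B:[] C:[stop,tick] D:[done]
After 8 (send(from=C, to=D, msg='err')): A:[hello,req] B:[] C:[stop,tick] D:[done,err]
After 9 (send(from=A, to=C, msg='ping')): A:[hello,req] B:[] C:[stop,tick,ping] D:[done,err]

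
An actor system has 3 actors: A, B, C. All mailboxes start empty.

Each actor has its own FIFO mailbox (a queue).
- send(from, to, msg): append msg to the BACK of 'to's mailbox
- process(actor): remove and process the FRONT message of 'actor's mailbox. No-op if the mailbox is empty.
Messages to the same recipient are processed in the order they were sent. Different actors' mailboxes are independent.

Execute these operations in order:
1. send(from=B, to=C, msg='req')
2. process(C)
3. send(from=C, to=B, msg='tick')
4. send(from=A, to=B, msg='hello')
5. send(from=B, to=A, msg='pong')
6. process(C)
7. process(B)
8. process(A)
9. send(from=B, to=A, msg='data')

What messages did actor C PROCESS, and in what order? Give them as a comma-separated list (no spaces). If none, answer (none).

Answer: req

Derivation:
After 1 (send(from=B, to=C, msg='req')): A:[] B:[] C:[req]
After 2 (process(C)): A:[] B:[] C:[]
After 3 (send(from=C, to=B, msg='tick')): A:[] B:[tick] C:[]
After 4 (send(from=A, to=B, msg='hello')): A:[] B:[tick,hello] C:[]
After 5 (send(from=B, to=A, msg='pong')): A:[pong] B:[tick,hello] C:[]
After 6 (process(C)): A:[pong] B:[tick,hello] C:[]
After 7 (process(B)): A:[pong] B:[hello] C:[]
After 8 (process(A)): A:[] B:[hello] C:[]
After 9 (send(from=B, to=A, msg='data')): A:[data] B:[hello] C:[]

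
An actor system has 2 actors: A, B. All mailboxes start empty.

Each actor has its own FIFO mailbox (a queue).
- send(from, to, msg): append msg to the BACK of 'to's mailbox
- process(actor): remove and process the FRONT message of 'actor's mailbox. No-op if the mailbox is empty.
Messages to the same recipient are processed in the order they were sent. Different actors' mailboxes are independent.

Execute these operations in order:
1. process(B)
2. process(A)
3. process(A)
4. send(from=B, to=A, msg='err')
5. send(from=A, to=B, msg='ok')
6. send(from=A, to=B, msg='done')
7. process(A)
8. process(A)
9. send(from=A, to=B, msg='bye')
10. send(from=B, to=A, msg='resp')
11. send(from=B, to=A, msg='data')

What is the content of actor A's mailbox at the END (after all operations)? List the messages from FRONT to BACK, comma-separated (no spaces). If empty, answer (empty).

After 1 (process(B)): A:[] B:[]
After 2 (process(A)): A:[] B:[]
After 3 (process(A)): A:[] B:[]
After 4 (send(from=B, to=A, msg='err')): A:[err] B:[]
After 5 (send(from=A, to=B, msg='ok')): A:[err] B:[ok]
After 6 (send(from=A, to=B, msg='done')): A:[err] B:[ok,done]
After 7 (process(A)): A:[] B:[ok,done]
After 8 (process(A)): A:[] B:[ok,done]
After 9 (send(from=A, to=B, msg='bye')): A:[] B:[ok,done,bye]
After 10 (send(from=B, to=A, msg='resp')): A:[resp] B:[ok,done,bye]
After 11 (send(from=B, to=A, msg='data')): A:[resp,data] B:[ok,done,bye]

Answer: resp,data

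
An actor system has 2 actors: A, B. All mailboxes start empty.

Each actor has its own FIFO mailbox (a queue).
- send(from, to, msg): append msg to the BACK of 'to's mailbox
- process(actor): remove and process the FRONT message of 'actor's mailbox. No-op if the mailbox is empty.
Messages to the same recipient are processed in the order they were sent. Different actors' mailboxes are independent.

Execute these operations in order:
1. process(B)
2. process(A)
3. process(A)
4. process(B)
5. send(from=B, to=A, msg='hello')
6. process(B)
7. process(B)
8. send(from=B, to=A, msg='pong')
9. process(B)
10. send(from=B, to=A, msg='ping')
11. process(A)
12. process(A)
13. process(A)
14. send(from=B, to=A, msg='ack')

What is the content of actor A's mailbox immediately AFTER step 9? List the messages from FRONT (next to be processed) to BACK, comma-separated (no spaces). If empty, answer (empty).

After 1 (process(B)): A:[] B:[]
After 2 (process(A)): A:[] B:[]
After 3 (process(A)): A:[] B:[]
After 4 (process(B)): A:[] B:[]
After 5 (send(from=B, to=A, msg='hello')): A:[hello] B:[]
After 6 (process(B)): A:[hello] B:[]
After 7 (process(B)): A:[hello] B:[]
After 8 (send(from=B, to=A, msg='pong')): A:[hello,pong] B:[]
After 9 (process(B)): A:[hello,pong] B:[]

hello,pong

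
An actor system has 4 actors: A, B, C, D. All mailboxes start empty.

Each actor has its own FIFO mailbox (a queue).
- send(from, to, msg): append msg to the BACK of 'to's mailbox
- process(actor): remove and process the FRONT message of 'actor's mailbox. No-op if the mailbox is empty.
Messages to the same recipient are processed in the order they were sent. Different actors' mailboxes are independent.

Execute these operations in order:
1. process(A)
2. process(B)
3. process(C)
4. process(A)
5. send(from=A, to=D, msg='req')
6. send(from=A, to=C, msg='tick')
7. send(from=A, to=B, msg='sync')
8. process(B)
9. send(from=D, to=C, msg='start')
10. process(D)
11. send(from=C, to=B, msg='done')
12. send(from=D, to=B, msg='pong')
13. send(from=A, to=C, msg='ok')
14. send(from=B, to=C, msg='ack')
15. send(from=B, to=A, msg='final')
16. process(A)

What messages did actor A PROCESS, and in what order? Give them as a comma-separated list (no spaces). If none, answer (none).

After 1 (process(A)): A:[] B:[] C:[] D:[]
After 2 (process(B)): A:[] B:[] C:[] D:[]
After 3 (process(C)): A:[] B:[] C:[] D:[]
After 4 (process(A)): A:[] B:[] C:[] D:[]
After 5 (send(from=A, to=D, msg='req')): A:[] B:[] C:[] D:[req]
After 6 (send(from=A, to=C, msg='tick')): A:[] B:[] C:[tick] D:[req]
After 7 (send(from=A, to=B, msg='sync')): A:[] B:[sync] C:[tick] D:[req]
After 8 (process(B)): A:[] B:[] C:[tick] D:[req]
After 9 (send(from=D, to=C, msg='start')): A:[] B:[] C:[tick,start] D:[req]
After 10 (process(D)): A:[] B:[] C:[tick,start] D:[]
After 11 (send(from=C, to=B, msg='done')): A:[] B:[done] C:[tick,start] D:[]
After 12 (send(from=D, to=B, msg='pong')): A:[] B:[done,pong] C:[tick,start] D:[]
After 13 (send(from=A, to=C, msg='ok')): A:[] B:[done,pong] C:[tick,start,ok] D:[]
After 14 (send(from=B, to=C, msg='ack')): A:[] B:[done,pong] C:[tick,start,ok,ack] D:[]
After 15 (send(from=B, to=A, msg='final')): A:[final] B:[done,pong] C:[tick,start,ok,ack] D:[]
After 16 (process(A)): A:[] B:[done,pong] C:[tick,start,ok,ack] D:[]

Answer: final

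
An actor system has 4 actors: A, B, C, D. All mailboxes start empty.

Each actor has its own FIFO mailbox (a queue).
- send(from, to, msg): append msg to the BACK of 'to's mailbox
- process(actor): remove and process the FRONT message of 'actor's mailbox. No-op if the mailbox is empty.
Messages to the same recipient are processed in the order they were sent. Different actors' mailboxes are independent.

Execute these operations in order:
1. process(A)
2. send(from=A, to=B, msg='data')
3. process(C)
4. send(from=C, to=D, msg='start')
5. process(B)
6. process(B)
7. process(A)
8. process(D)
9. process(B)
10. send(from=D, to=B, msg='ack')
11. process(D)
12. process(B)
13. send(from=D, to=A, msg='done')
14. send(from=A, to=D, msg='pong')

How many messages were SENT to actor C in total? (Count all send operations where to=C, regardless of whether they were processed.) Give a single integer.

After 1 (process(A)): A:[] B:[] C:[] D:[]
After 2 (send(from=A, to=B, msg='data')): A:[] B:[data] C:[] D:[]
After 3 (process(C)): A:[] B:[data] C:[] D:[]
After 4 (send(from=C, to=D, msg='start')): A:[] B:[data] C:[] D:[start]
After 5 (process(B)): A:[] B:[] C:[] D:[start]
After 6 (process(B)): A:[] B:[] C:[] D:[start]
After 7 (process(A)): A:[] B:[] C:[] D:[start]
After 8 (process(D)): A:[] B:[] C:[] D:[]
After 9 (process(B)): A:[] B:[] C:[] D:[]
After 10 (send(from=D, to=B, msg='ack')): A:[] B:[ack] C:[] D:[]
After 11 (process(D)): A:[] B:[ack] C:[] D:[]
After 12 (process(B)): A:[] B:[] C:[] D:[]
After 13 (send(from=D, to=A, msg='done')): A:[done] B:[] C:[] D:[]
After 14 (send(from=A, to=D, msg='pong')): A:[done] B:[] C:[] D:[pong]

Answer: 0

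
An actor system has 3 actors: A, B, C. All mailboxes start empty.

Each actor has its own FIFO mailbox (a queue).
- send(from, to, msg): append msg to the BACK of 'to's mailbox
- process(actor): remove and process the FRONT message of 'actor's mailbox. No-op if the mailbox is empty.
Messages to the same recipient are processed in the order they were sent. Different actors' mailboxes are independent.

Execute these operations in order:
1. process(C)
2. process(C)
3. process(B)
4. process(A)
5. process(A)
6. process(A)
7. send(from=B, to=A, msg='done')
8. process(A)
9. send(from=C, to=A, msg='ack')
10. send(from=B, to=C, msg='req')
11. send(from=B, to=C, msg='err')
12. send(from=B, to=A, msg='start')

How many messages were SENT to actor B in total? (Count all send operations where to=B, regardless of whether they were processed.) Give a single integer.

After 1 (process(C)): A:[] B:[] C:[]
After 2 (process(C)): A:[] B:[] C:[]
After 3 (process(B)): A:[] B:[] C:[]
After 4 (process(A)): A:[] B:[] C:[]
After 5 (process(A)): A:[] B:[] C:[]
After 6 (process(A)): A:[] B:[] C:[]
After 7 (send(from=B, to=A, msg='done')): A:[done] B:[] C:[]
After 8 (process(A)): A:[] B:[] C:[]
After 9 (send(from=C, to=A, msg='ack')): A:[ack] B:[] C:[]
After 10 (send(from=B, to=C, msg='req')): A:[ack] B:[] C:[req]
After 11 (send(from=B, to=C, msg='err')): A:[ack] B:[] C:[req,err]
After 12 (send(from=B, to=A, msg='start')): A:[ack,start] B:[] C:[req,err]

Answer: 0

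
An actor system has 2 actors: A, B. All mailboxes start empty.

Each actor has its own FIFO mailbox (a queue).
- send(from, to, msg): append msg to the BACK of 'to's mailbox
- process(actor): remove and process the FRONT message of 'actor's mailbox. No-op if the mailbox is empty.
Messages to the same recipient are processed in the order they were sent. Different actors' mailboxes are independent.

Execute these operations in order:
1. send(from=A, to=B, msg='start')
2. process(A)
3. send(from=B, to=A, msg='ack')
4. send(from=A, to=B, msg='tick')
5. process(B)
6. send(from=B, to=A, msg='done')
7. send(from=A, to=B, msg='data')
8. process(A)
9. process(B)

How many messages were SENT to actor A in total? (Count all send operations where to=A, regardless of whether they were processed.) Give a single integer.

After 1 (send(from=A, to=B, msg='start')): A:[] B:[start]
After 2 (process(A)): A:[] B:[start]
After 3 (send(from=B, to=A, msg='ack')): A:[ack] B:[start]
After 4 (send(from=A, to=B, msg='tick')): A:[ack] B:[start,tick]
After 5 (process(B)): A:[ack] B:[tick]
After 6 (send(from=B, to=A, msg='done')): A:[ack,done] B:[tick]
After 7 (send(from=A, to=B, msg='data')): A:[ack,done] B:[tick,data]
After 8 (process(A)): A:[done] B:[tick,data]
After 9 (process(B)): A:[done] B:[data]

Answer: 2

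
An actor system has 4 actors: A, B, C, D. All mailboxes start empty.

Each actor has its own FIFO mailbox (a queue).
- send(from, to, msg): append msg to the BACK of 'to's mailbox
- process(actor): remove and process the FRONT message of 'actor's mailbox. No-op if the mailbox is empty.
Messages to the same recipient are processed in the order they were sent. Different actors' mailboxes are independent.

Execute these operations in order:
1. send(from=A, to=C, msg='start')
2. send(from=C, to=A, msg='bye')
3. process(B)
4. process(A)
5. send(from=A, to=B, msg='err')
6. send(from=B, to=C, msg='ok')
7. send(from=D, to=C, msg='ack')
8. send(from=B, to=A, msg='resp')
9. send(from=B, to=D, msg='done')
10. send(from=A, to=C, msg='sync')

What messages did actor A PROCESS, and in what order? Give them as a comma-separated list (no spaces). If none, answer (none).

Answer: bye

Derivation:
After 1 (send(from=A, to=C, msg='start')): A:[] B:[] C:[start] D:[]
After 2 (send(from=C, to=A, msg='bye')): A:[bye] B:[] C:[start] D:[]
After 3 (process(B)): A:[bye] B:[] C:[start] D:[]
After 4 (process(A)): A:[] B:[] C:[start] D:[]
After 5 (send(from=A, to=B, msg='err')): A:[] B:[err] C:[start] D:[]
After 6 (send(from=B, to=C, msg='ok')): A:[] B:[err] C:[start,ok] D:[]
After 7 (send(from=D, to=C, msg='ack')): A:[] B:[err] C:[start,ok,ack] D:[]
After 8 (send(from=B, to=A, msg='resp')): A:[resp] B:[err] C:[start,ok,ack] D:[]
After 9 (send(from=B, to=D, msg='done')): A:[resp] B:[err] C:[start,ok,ack] D:[done]
After 10 (send(from=A, to=C, msg='sync')): A:[resp] B:[err] C:[start,ok,ack,sync] D:[done]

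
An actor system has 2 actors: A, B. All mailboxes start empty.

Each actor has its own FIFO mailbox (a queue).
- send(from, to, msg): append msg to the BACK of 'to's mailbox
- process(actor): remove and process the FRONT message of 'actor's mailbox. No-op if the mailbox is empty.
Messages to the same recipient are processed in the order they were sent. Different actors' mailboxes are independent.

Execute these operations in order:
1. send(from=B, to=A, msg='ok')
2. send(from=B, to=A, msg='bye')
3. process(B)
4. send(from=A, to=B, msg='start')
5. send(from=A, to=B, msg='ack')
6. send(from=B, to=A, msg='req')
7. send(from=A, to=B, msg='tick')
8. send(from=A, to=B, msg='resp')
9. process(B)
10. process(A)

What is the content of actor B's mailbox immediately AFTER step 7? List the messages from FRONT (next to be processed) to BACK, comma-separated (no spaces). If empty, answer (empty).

After 1 (send(from=B, to=A, msg='ok')): A:[ok] B:[]
After 2 (send(from=B, to=A, msg='bye')): A:[ok,bye] B:[]
After 3 (process(B)): A:[ok,bye] B:[]
After 4 (send(from=A, to=B, msg='start')): A:[ok,bye] B:[start]
After 5 (send(from=A, to=B, msg='ack')): A:[ok,bye] B:[start,ack]
After 6 (send(from=B, to=A, msg='req')): A:[ok,bye,req] B:[start,ack]
After 7 (send(from=A, to=B, msg='tick')): A:[ok,bye,req] B:[start,ack,tick]

start,ack,tick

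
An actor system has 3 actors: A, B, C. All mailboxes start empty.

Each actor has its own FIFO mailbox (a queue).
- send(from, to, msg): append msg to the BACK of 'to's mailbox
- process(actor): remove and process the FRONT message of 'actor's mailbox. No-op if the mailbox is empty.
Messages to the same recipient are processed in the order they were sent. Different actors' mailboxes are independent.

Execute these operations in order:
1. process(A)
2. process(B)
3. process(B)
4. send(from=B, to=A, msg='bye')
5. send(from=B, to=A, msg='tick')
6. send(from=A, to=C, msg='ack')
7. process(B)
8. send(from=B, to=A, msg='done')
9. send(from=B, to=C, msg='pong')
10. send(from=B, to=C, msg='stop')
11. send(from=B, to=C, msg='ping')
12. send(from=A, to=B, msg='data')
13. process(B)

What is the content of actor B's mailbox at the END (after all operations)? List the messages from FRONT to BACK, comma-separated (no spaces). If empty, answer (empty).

After 1 (process(A)): A:[] B:[] C:[]
After 2 (process(B)): A:[] B:[] C:[]
After 3 (process(B)): A:[] B:[] C:[]
After 4 (send(from=B, to=A, msg='bye')): A:[bye] B:[] C:[]
After 5 (send(from=B, to=A, msg='tick')): A:[bye,tick] B:[] C:[]
After 6 (send(from=A, to=C, msg='ack')): A:[bye,tick] B:[] C:[ack]
After 7 (process(B)): A:[bye,tick] B:[] C:[ack]
After 8 (send(from=B, to=A, msg='done')): A:[bye,tick,done] B:[] C:[ack]
After 9 (send(from=B, to=C, msg='pong')): A:[bye,tick,done] B:[] C:[ack,pong]
After 10 (send(from=B, to=C, msg='stop')): A:[bye,tick,done] B:[] C:[ack,pong,stop]
After 11 (send(from=B, to=C, msg='ping')): A:[bye,tick,done] B:[] C:[ack,pong,stop,ping]
After 12 (send(from=A, to=B, msg='data')): A:[bye,tick,done] B:[data] C:[ack,pong,stop,ping]
After 13 (process(B)): A:[bye,tick,done] B:[] C:[ack,pong,stop,ping]

Answer: (empty)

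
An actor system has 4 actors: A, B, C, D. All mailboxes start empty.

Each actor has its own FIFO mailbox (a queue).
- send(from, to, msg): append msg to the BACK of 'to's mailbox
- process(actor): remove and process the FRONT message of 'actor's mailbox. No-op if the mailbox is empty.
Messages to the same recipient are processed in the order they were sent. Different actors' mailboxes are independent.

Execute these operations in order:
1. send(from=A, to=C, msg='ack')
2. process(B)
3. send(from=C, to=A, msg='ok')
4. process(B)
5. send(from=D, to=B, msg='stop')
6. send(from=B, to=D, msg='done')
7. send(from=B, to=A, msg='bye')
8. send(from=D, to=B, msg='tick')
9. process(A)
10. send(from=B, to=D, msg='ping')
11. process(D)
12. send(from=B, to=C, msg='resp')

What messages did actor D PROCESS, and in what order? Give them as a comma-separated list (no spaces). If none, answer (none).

After 1 (send(from=A, to=C, msg='ack')): A:[] B:[] C:[ack] D:[]
After 2 (process(B)): A:[] B:[] C:[ack] D:[]
After 3 (send(from=C, to=A, msg='ok')): A:[ok] B:[] C:[ack] D:[]
After 4 (process(B)): A:[ok] B:[] C:[ack] D:[]
After 5 (send(from=D, to=B, msg='stop')): A:[ok] B:[stop] C:[ack] D:[]
After 6 (send(from=B, to=D, msg='done')): A:[ok] B:[stop] C:[ack] D:[done]
After 7 (send(from=B, to=A, msg='bye')): A:[ok,bye] B:[stop] C:[ack] D:[done]
After 8 (send(from=D, to=B, msg='tick')): A:[ok,bye] B:[stop,tick] C:[ack] D:[done]
After 9 (process(A)): A:[bye] B:[stop,tick] C:[ack] D:[done]
After 10 (send(from=B, to=D, msg='ping')): A:[bye] B:[stop,tick] C:[ack] D:[done,ping]
After 11 (process(D)): A:[bye] B:[stop,tick] C:[ack] D:[ping]
After 12 (send(from=B, to=C, msg='resp')): A:[bye] B:[stop,tick] C:[ack,resp] D:[ping]

Answer: done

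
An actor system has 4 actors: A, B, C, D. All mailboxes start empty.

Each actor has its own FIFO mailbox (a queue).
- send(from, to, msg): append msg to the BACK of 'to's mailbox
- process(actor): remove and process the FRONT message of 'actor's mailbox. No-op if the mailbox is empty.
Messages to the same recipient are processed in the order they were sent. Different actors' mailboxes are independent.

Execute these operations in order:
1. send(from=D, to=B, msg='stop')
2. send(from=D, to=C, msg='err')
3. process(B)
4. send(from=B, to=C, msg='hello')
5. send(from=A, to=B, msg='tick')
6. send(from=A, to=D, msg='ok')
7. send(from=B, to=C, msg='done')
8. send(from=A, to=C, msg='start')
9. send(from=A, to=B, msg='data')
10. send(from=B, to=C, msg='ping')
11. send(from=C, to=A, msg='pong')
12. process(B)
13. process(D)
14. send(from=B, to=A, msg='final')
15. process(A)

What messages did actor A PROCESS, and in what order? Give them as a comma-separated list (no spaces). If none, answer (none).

After 1 (send(from=D, to=B, msg='stop')): A:[] B:[stop] C:[] D:[]
After 2 (send(from=D, to=C, msg='err')): A:[] B:[stop] C:[err] D:[]
After 3 (process(B)): A:[] B:[] C:[err] D:[]
After 4 (send(from=B, to=C, msg='hello')): A:[] B:[] C:[err,hello] D:[]
After 5 (send(from=A, to=B, msg='tick')): A:[] B:[tick] C:[err,hello] D:[]
After 6 (send(from=A, to=D, msg='ok')): A:[] B:[tick] C:[err,hello] D:[ok]
After 7 (send(from=B, to=C, msg='done')): A:[] B:[tick] C:[err,hello,done] D:[ok]
After 8 (send(from=A, to=C, msg='start')): A:[] B:[tick] C:[err,hello,done,start] D:[ok]
After 9 (send(from=A, to=B, msg='data')): A:[] B:[tick,data] C:[err,hello,done,start] D:[ok]
After 10 (send(from=B, to=C, msg='ping')): A:[] B:[tick,data] C:[err,hello,done,start,ping] D:[ok]
After 11 (send(from=C, to=A, msg='pong')): A:[pong] B:[tick,data] C:[err,hello,done,start,ping] D:[ok]
After 12 (process(B)): A:[pong] B:[data] C:[err,hello,done,start,ping] D:[ok]
After 13 (process(D)): A:[pong] B:[data] C:[err,hello,done,start,ping] D:[]
After 14 (send(from=B, to=A, msg='final')): A:[pong,final] B:[data] C:[err,hello,done,start,ping] D:[]
After 15 (process(A)): A:[final] B:[data] C:[err,hello,done,start,ping] D:[]

Answer: pong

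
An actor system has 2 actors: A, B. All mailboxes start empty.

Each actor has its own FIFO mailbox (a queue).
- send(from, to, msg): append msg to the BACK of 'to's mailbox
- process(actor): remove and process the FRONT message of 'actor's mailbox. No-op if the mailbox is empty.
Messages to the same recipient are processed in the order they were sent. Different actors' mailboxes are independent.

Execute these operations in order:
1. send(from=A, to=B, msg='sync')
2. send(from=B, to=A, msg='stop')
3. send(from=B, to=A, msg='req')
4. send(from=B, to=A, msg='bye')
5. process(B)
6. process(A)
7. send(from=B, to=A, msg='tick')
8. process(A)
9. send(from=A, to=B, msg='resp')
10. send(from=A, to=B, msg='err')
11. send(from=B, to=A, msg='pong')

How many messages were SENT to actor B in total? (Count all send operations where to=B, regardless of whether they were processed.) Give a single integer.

After 1 (send(from=A, to=B, msg='sync')): A:[] B:[sync]
After 2 (send(from=B, to=A, msg='stop')): A:[stop] B:[sync]
After 3 (send(from=B, to=A, msg='req')): A:[stop,req] B:[sync]
After 4 (send(from=B, to=A, msg='bye')): A:[stop,req,bye] B:[sync]
After 5 (process(B)): A:[stop,req,bye] B:[]
After 6 (process(A)): A:[req,bye] B:[]
After 7 (send(from=B, to=A, msg='tick')): A:[req,bye,tick] B:[]
After 8 (process(A)): A:[bye,tick] B:[]
After 9 (send(from=A, to=B, msg='resp')): A:[bye,tick] B:[resp]
After 10 (send(from=A, to=B, msg='err')): A:[bye,tick] B:[resp,err]
After 11 (send(from=B, to=A, msg='pong')): A:[bye,tick,pong] B:[resp,err]

Answer: 3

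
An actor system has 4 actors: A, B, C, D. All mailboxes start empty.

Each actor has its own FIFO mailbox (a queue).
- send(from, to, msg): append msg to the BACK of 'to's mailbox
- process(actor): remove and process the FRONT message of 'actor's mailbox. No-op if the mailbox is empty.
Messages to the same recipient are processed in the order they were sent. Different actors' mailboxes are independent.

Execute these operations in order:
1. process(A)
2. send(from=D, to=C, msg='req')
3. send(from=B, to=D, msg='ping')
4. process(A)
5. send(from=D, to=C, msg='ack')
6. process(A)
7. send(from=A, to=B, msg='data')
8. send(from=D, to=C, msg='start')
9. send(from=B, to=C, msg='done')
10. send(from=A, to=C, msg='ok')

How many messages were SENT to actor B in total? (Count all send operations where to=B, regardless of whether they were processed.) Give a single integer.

Answer: 1

Derivation:
After 1 (process(A)): A:[] B:[] C:[] D:[]
After 2 (send(from=D, to=C, msg='req')): A:[] B:[] C:[req] D:[]
After 3 (send(from=B, to=D, msg='ping')): A:[] B:[] C:[req] D:[ping]
After 4 (process(A)): A:[] B:[] C:[req] D:[ping]
After 5 (send(from=D, to=C, msg='ack')): A:[] B:[] C:[req,ack] D:[ping]
After 6 (process(A)): A:[] B:[] C:[req,ack] D:[ping]
After 7 (send(from=A, to=B, msg='data')): A:[] B:[data] C:[req,ack] D:[ping]
After 8 (send(from=D, to=C, msg='start')): A:[] B:[data] C:[req,ack,start] D:[ping]
After 9 (send(from=B, to=C, msg='done')): A:[] B:[data] C:[req,ack,start,done] D:[ping]
After 10 (send(from=A, to=C, msg='ok')): A:[] B:[data] C:[req,ack,start,done,ok] D:[ping]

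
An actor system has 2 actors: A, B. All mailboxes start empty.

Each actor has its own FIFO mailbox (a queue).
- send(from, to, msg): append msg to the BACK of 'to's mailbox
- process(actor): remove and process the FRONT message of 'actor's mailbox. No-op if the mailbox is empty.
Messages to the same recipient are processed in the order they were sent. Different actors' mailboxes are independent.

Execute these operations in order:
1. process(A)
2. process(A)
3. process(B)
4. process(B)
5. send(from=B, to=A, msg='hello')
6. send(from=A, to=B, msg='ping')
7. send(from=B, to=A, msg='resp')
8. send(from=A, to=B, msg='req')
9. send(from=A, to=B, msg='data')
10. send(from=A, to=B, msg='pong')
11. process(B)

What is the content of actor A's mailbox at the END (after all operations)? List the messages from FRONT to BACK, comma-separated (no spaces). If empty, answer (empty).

After 1 (process(A)): A:[] B:[]
After 2 (process(A)): A:[] B:[]
After 3 (process(B)): A:[] B:[]
After 4 (process(B)): A:[] B:[]
After 5 (send(from=B, to=A, msg='hello')): A:[hello] B:[]
After 6 (send(from=A, to=B, msg='ping')): A:[hello] B:[ping]
After 7 (send(from=B, to=A, msg='resp')): A:[hello,resp] B:[ping]
After 8 (send(from=A, to=B, msg='req')): A:[hello,resp] B:[ping,req]
After 9 (send(from=A, to=B, msg='data')): A:[hello,resp] B:[ping,req,data]
After 10 (send(from=A, to=B, msg='pong')): A:[hello,resp] B:[ping,req,data,pong]
After 11 (process(B)): A:[hello,resp] B:[req,data,pong]

Answer: hello,resp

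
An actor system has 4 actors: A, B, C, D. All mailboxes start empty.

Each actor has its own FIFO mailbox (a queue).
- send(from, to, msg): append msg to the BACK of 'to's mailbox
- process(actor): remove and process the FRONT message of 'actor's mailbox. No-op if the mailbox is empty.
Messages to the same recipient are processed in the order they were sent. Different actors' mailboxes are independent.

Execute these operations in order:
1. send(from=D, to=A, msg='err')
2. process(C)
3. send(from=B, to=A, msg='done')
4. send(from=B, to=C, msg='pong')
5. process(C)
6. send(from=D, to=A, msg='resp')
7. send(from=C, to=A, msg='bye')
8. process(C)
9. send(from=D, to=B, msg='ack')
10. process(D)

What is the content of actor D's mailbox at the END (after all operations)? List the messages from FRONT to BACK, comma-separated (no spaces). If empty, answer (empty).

Answer: (empty)

Derivation:
After 1 (send(from=D, to=A, msg='err')): A:[err] B:[] C:[] D:[]
After 2 (process(C)): A:[err] B:[] C:[] D:[]
After 3 (send(from=B, to=A, msg='done')): A:[err,done] B:[] C:[] D:[]
After 4 (send(from=B, to=C, msg='pong')): A:[err,done] B:[] C:[pong] D:[]
After 5 (process(C)): A:[err,done] B:[] C:[] D:[]
After 6 (send(from=D, to=A, msg='resp')): A:[err,done,resp] B:[] C:[] D:[]
After 7 (send(from=C, to=A, msg='bye')): A:[err,done,resp,bye] B:[] C:[] D:[]
After 8 (process(C)): A:[err,done,resp,bye] B:[] C:[] D:[]
After 9 (send(from=D, to=B, msg='ack')): A:[err,done,resp,bye] B:[ack] C:[] D:[]
After 10 (process(D)): A:[err,done,resp,bye] B:[ack] C:[] D:[]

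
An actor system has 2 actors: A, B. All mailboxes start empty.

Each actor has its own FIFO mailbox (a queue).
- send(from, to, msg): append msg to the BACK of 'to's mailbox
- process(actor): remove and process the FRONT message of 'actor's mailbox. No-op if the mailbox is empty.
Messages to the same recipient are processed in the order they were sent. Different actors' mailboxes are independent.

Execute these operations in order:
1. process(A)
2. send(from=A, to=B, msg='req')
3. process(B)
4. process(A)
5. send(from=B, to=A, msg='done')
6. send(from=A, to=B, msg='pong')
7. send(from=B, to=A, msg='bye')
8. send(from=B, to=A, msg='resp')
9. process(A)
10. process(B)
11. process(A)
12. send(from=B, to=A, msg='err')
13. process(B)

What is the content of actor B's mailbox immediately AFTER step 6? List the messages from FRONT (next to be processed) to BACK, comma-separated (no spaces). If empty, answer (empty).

After 1 (process(A)): A:[] B:[]
After 2 (send(from=A, to=B, msg='req')): A:[] B:[req]
After 3 (process(B)): A:[] B:[]
After 4 (process(A)): A:[] B:[]
After 5 (send(from=B, to=A, msg='done')): A:[done] B:[]
After 6 (send(from=A, to=B, msg='pong')): A:[done] B:[pong]

pong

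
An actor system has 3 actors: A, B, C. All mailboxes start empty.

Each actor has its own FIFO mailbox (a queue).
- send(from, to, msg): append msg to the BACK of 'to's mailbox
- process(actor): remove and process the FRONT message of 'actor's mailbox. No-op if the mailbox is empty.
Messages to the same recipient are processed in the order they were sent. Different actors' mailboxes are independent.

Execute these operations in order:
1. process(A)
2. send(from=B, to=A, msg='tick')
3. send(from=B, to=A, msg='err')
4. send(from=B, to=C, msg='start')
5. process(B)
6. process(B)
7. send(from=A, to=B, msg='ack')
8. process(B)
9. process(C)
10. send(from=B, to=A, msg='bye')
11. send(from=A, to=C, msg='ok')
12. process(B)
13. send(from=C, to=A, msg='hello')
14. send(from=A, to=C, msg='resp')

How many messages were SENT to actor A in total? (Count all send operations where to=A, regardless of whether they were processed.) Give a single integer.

After 1 (process(A)): A:[] B:[] C:[]
After 2 (send(from=B, to=A, msg='tick')): A:[tick] B:[] C:[]
After 3 (send(from=B, to=A, msg='err')): A:[tick,err] B:[] C:[]
After 4 (send(from=B, to=C, msg='start')): A:[tick,err] B:[] C:[start]
After 5 (process(B)): A:[tick,err] B:[] C:[start]
After 6 (process(B)): A:[tick,err] B:[] C:[start]
After 7 (send(from=A, to=B, msg='ack')): A:[tick,err] B:[ack] C:[start]
After 8 (process(B)): A:[tick,err] B:[] C:[start]
After 9 (process(C)): A:[tick,err] B:[] C:[]
After 10 (send(from=B, to=A, msg='bye')): A:[tick,err,bye] B:[] C:[]
After 11 (send(from=A, to=C, msg='ok')): A:[tick,err,bye] B:[] C:[ok]
After 12 (process(B)): A:[tick,err,bye] B:[] C:[ok]
After 13 (send(from=C, to=A, msg='hello')): A:[tick,err,bye,hello] B:[] C:[ok]
After 14 (send(from=A, to=C, msg='resp')): A:[tick,err,bye,hello] B:[] C:[ok,resp]

Answer: 4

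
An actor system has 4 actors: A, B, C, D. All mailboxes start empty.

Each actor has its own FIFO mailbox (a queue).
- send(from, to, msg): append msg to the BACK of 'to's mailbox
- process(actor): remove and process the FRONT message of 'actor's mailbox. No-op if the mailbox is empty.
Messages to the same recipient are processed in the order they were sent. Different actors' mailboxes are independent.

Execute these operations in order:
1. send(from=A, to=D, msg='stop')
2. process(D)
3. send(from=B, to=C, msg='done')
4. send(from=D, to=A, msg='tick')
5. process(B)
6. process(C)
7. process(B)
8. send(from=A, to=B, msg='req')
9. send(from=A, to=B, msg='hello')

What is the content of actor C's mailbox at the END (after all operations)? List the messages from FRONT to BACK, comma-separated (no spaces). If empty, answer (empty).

Answer: (empty)

Derivation:
After 1 (send(from=A, to=D, msg='stop')): A:[] B:[] C:[] D:[stop]
After 2 (process(D)): A:[] B:[] C:[] D:[]
After 3 (send(from=B, to=C, msg='done')): A:[] B:[] C:[done] D:[]
After 4 (send(from=D, to=A, msg='tick')): A:[tick] B:[] C:[done] D:[]
After 5 (process(B)): A:[tick] B:[] C:[done] D:[]
After 6 (process(C)): A:[tick] B:[] C:[] D:[]
After 7 (process(B)): A:[tick] B:[] C:[] D:[]
After 8 (send(from=A, to=B, msg='req')): A:[tick] B:[req] C:[] D:[]
After 9 (send(from=A, to=B, msg='hello')): A:[tick] B:[req,hello] C:[] D:[]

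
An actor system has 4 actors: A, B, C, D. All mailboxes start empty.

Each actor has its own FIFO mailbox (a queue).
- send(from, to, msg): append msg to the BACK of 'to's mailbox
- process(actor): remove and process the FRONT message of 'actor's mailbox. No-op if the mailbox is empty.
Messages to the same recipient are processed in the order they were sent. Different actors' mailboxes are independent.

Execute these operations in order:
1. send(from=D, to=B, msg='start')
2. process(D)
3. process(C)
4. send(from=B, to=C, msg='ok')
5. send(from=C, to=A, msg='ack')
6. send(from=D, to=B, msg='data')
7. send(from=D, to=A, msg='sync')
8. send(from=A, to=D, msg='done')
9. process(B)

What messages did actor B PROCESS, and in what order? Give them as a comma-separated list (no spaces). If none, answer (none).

Answer: start

Derivation:
After 1 (send(from=D, to=B, msg='start')): A:[] B:[start] C:[] D:[]
After 2 (process(D)): A:[] B:[start] C:[] D:[]
After 3 (process(C)): A:[] B:[start] C:[] D:[]
After 4 (send(from=B, to=C, msg='ok')): A:[] B:[start] C:[ok] D:[]
After 5 (send(from=C, to=A, msg='ack')): A:[ack] B:[start] C:[ok] D:[]
After 6 (send(from=D, to=B, msg='data')): A:[ack] B:[start,data] C:[ok] D:[]
After 7 (send(from=D, to=A, msg='sync')): A:[ack,sync] B:[start,data] C:[ok] D:[]
After 8 (send(from=A, to=D, msg='done')): A:[ack,sync] B:[start,data] C:[ok] D:[done]
After 9 (process(B)): A:[ack,sync] B:[data] C:[ok] D:[done]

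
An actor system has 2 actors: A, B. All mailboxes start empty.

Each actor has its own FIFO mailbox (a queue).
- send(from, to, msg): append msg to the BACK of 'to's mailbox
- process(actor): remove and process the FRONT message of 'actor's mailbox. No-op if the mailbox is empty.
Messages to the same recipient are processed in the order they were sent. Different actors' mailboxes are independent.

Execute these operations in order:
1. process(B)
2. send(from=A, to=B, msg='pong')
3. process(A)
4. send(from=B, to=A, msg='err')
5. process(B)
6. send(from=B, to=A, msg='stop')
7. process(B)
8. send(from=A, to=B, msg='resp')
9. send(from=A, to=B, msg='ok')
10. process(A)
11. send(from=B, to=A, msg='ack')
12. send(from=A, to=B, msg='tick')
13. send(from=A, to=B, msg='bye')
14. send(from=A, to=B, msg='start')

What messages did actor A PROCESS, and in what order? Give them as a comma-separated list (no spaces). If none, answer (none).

After 1 (process(B)): A:[] B:[]
After 2 (send(from=A, to=B, msg='pong')): A:[] B:[pong]
After 3 (process(A)): A:[] B:[pong]
After 4 (send(from=B, to=A, msg='err')): A:[err] B:[pong]
After 5 (process(B)): A:[err] B:[]
After 6 (send(from=B, to=A, msg='stop')): A:[err,stop] B:[]
After 7 (process(B)): A:[err,stop] B:[]
After 8 (send(from=A, to=B, msg='resp')): A:[err,stop] B:[resp]
After 9 (send(from=A, to=B, msg='ok')): A:[err,stop] B:[resp,ok]
After 10 (process(A)): A:[stop] B:[resp,ok]
After 11 (send(from=B, to=A, msg='ack')): A:[stop,ack] B:[resp,ok]
After 12 (send(from=A, to=B, msg='tick')): A:[stop,ack] B:[resp,ok,tick]
After 13 (send(from=A, to=B, msg='bye')): A:[stop,ack] B:[resp,ok,tick,bye]
After 14 (send(from=A, to=B, msg='start')): A:[stop,ack] B:[resp,ok,tick,bye,start]

Answer: err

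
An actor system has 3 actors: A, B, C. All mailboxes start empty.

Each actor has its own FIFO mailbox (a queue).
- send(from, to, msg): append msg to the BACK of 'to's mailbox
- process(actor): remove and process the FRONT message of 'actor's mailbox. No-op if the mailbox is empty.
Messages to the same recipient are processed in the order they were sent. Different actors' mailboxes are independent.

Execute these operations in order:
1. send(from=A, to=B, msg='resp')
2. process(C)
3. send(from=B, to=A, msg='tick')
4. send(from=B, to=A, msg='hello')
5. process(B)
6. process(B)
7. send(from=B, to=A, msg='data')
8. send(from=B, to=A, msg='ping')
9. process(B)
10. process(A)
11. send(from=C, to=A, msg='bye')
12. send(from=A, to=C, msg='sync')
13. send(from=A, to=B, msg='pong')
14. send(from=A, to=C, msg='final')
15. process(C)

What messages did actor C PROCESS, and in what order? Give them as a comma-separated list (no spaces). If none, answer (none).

After 1 (send(from=A, to=B, msg='resp')): A:[] B:[resp] C:[]
After 2 (process(C)): A:[] B:[resp] C:[]
After 3 (send(from=B, to=A, msg='tick')): A:[tick] B:[resp] C:[]
After 4 (send(from=B, to=A, msg='hello')): A:[tick,hello] B:[resp] C:[]
After 5 (process(B)): A:[tick,hello] B:[] C:[]
After 6 (process(B)): A:[tick,hello] B:[] C:[]
After 7 (send(from=B, to=A, msg='data')): A:[tick,hello,data] B:[] C:[]
After 8 (send(from=B, to=A, msg='ping')): A:[tick,hello,data,ping] B:[] C:[]
After 9 (process(B)): A:[tick,hello,data,ping] B:[] C:[]
After 10 (process(A)): A:[hello,data,ping] B:[] C:[]
After 11 (send(from=C, to=A, msg='bye')): A:[hello,data,ping,bye] B:[] C:[]
After 12 (send(from=A, to=C, msg='sync')): A:[hello,data,ping,bye] B:[] C:[sync]
After 13 (send(from=A, to=B, msg='pong')): A:[hello,data,ping,bye] B:[pong] C:[sync]
After 14 (send(from=A, to=C, msg='final')): A:[hello,data,ping,bye] B:[pong] C:[sync,final]
After 15 (process(C)): A:[hello,data,ping,bye] B:[pong] C:[final]

Answer: sync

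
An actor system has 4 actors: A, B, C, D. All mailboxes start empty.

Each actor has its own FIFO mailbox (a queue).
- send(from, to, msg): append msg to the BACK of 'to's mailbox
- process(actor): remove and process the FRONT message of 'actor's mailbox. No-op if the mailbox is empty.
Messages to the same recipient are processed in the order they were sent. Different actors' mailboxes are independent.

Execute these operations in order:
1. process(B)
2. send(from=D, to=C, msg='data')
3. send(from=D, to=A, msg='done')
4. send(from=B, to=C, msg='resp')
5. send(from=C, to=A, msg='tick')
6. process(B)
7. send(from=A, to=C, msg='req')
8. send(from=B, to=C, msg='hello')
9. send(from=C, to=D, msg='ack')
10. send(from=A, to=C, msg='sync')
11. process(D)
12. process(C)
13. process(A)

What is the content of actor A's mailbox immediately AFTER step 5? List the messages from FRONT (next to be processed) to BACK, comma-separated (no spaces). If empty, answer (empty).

After 1 (process(B)): A:[] B:[] C:[] D:[]
After 2 (send(from=D, to=C, msg='data')): A:[] B:[] C:[data] D:[]
After 3 (send(from=D, to=A, msg='done')): A:[done] B:[] C:[data] D:[]
After 4 (send(from=B, to=C, msg='resp')): A:[done] B:[] C:[data,resp] D:[]
After 5 (send(from=C, to=A, msg='tick')): A:[done,tick] B:[] C:[data,resp] D:[]

done,tick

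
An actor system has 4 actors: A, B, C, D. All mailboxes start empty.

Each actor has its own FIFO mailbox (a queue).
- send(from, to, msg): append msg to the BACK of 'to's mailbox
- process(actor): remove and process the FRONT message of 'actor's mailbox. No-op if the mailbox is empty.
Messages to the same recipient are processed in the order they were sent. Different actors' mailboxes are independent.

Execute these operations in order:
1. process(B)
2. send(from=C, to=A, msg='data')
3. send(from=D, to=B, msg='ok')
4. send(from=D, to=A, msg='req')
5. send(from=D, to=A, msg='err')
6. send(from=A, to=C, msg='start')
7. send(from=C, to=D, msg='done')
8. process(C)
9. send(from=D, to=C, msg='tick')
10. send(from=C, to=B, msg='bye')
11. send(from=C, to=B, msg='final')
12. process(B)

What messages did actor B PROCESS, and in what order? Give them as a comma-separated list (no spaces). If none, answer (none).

Answer: ok

Derivation:
After 1 (process(B)): A:[] B:[] C:[] D:[]
After 2 (send(from=C, to=A, msg='data')): A:[data] B:[] C:[] D:[]
After 3 (send(from=D, to=B, msg='ok')): A:[data] B:[ok] C:[] D:[]
After 4 (send(from=D, to=A, msg='req')): A:[data,req] B:[ok] C:[] D:[]
After 5 (send(from=D, to=A, msg='err')): A:[data,req,err] B:[ok] C:[] D:[]
After 6 (send(from=A, to=C, msg='start')): A:[data,req,err] B:[ok] C:[start] D:[]
After 7 (send(from=C, to=D, msg='done')): A:[data,req,err] B:[ok] C:[start] D:[done]
After 8 (process(C)): A:[data,req,err] B:[ok] C:[] D:[done]
After 9 (send(from=D, to=C, msg='tick')): A:[data,req,err] B:[ok] C:[tick] D:[done]
After 10 (send(from=C, to=B, msg='bye')): A:[data,req,err] B:[ok,bye] C:[tick] D:[done]
After 11 (send(from=C, to=B, msg='final')): A:[data,req,err] B:[ok,bye,final] C:[tick] D:[done]
After 12 (process(B)): A:[data,req,err] B:[bye,final] C:[tick] D:[done]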